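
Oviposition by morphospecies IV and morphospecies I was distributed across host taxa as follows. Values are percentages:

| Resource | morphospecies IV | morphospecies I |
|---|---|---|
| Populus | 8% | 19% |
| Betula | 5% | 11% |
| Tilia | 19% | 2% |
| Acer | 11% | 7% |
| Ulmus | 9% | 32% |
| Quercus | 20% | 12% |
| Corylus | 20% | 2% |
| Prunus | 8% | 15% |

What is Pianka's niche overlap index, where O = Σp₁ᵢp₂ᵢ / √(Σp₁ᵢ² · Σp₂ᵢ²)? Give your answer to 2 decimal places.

0.59

Convert percentages to proportions (divide by 100).
Σ p₁ᵢp₂ᵢ = 0.0152 + 0.0055 + 0.0038 + 0.0077 + 0.0288 + 0.0240 + 0.0040 + 0.0120 = 0.1010
Σp_1ᵢ² = 0.08² + 0.05² + 0.19² + 0.11² + 0.09² + 0.20² + 0.20² + 0.08² = 0.0064 + 0.0025 + 0.0361 + 0.0121 + 0.0081 + 0.0400 + 0.0400 + 0.0064 = 0.1516
Σp_2ᵢ² = 0.19² + 0.11² + 0.02² + 0.07² + 0.32² + 0.12² + 0.02² + 0.15² = 0.0361 + 0.0121 + 0.0004 + 0.0049 + 0.1024 + 0.0144 + 0.0004 + 0.0225 = 0.1932
O = 0.1010 / √(0.1516 × 0.1932) = 0.1010 / 0.17114 = 0.5902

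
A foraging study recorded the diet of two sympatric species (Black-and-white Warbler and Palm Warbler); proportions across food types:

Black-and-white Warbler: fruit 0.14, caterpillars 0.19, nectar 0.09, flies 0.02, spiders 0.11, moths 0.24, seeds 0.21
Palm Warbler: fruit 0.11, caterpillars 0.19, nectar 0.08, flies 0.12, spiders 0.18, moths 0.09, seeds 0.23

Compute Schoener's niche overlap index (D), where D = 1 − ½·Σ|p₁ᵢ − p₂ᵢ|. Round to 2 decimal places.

Σ|p₁ᵢ − p₂ᵢ| = 0.03 + 0.00 + 0.01 + 0.10 + 0.07 + 0.15 + 0.02 = 0.38
D = 1 − ½ × 0.38 = 1 − 0.190 = 0.8100

0.81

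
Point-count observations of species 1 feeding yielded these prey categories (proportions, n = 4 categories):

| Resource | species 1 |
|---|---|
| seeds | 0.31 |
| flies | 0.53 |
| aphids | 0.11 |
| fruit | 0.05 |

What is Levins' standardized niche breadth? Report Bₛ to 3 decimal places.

0.518

Σpᵢ² = 0.31² + 0.53² + 0.11² + 0.05² = 0.0961 + 0.2809 + 0.0121 + 0.0025 = 0.3916
B = 1 / 0.3916 = 2.55363
Bₛ = (B − 1)/(n − 1) = (2.55363 − 1)/(4 − 1) = 1.55363/3 = 0.51788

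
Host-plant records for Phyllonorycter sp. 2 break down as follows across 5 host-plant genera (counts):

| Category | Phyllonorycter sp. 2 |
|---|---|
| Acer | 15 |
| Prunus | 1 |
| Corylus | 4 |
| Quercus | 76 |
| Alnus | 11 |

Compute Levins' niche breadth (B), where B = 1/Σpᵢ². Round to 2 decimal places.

1.86

Proportions for Phyllonorycter sp. 2 (n=107): 15/107=0.1402, 1/107=0.0093, 4/107=0.0374, 76/107=0.7103, 11/107=0.1028
Σpᵢ² = 0.1402² + 0.0093² + 0.0374² + 0.7103² + 0.1028² = 0.019656 + 0.000086 + 0.001399 + 0.504526 + 0.010568 = 0.536235
B = 1 / 0.536235 = 1.8649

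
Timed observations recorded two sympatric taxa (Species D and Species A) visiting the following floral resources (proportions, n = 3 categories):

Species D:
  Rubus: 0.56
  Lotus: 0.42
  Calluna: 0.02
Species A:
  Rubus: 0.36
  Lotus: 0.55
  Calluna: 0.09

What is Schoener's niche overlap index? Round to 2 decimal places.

Σ|p₁ᵢ − p₂ᵢ| = 0.20 + 0.13 + 0.07 = 0.40
D = 1 − ½ × 0.40 = 1 − 0.200 = 0.8000

0.80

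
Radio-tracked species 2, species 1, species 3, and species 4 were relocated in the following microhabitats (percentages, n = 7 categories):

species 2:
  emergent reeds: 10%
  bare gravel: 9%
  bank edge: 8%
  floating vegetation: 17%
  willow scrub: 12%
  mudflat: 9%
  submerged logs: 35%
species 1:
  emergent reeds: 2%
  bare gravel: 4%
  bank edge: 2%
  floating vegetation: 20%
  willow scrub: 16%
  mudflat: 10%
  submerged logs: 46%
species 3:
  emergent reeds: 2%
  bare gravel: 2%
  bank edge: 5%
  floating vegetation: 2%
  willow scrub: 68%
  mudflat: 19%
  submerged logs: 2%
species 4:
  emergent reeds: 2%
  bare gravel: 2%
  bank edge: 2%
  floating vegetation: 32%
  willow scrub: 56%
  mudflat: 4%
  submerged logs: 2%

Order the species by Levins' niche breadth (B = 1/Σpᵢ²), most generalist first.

species 2 > species 1 > species 4 > species 3

Convert percentages to proportions (divide by 100).
Σp_2ᵢ² = 0.10² + 0.09² + 0.08² + 0.17² + 0.12² + 0.09² + 0.35² = 0.0100 + 0.0081 + 0.0064 + 0.0289 + 0.0144 + 0.0081 + 0.1225 = 0.1984
B_2 = 1 / 0.1984 = 5.0403
Σp_1ᵢ² = 0.02² + 0.04² + 0.02² + 0.20² + 0.16² + 0.10² + 0.46² = 0.0004 + 0.0016 + 0.0004 + 0.0400 + 0.0256 + 0.0100 + 0.2116 = 0.2896
B_1 = 1 / 0.2896 = 3.4530
Σp_3ᵢ² = 0.02² + 0.02² + 0.05² + 0.02² + 0.68² + 0.19² + 0.02² = 0.0004 + 0.0004 + 0.0025 + 0.0004 + 0.4624 + 0.0361 + 0.0004 = 0.5026
B_3 = 1 / 0.5026 = 1.9897
Σp_4ᵢ² = 0.02² + 0.02² + 0.02² + 0.32² + 0.56² + 0.04² + 0.02² = 0.0004 + 0.0004 + 0.0004 + 0.1024 + 0.3136 + 0.0016 + 0.0004 = 0.4192
B_4 = 1 / 0.4192 = 2.3855
Ranking by B (broadest → narrowest): species 2 (5.04) > species 1 (3.45) > species 4 (2.39) > species 3 (1.99)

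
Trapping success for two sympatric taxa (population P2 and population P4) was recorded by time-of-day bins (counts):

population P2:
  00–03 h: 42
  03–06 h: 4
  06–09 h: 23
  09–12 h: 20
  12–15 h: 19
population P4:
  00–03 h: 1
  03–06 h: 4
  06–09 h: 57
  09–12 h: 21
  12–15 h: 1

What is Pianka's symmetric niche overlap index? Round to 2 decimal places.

0.54

Proportions for population P2 (n=108): 42/108=0.3889, 4/108=0.0370, 23/108=0.2130, 20/108=0.1852, 19/108=0.1759
Proportions for population P4 (n=84): 1/84=0.0119, 4/84=0.0476, 57/84=0.6786, 21/84=0.2500, 1/84=0.0119
Σ p₁ᵢp₂ᵢ = 0.004628 + 0.001761 + 0.144542 + 0.046300 + 0.002093 = 0.199324
Σp_1ᵢ² = 0.3889² + 0.0370² + 0.2130² + 0.1852² + 0.1759² = 0.151243 + 0.001369 + 0.045369 + 0.034299 + 0.030941 = 0.263221
Σp_2ᵢ² = 0.0119² + 0.0476² + 0.6786² + 0.2500² + 0.0119² = 0.000142 + 0.002266 + 0.460498 + 0.062500 + 0.000142 = 0.525548
O = 0.199324 / √(0.263221 × 0.525548) = 0.199324 / 0.3719345 = 0.5359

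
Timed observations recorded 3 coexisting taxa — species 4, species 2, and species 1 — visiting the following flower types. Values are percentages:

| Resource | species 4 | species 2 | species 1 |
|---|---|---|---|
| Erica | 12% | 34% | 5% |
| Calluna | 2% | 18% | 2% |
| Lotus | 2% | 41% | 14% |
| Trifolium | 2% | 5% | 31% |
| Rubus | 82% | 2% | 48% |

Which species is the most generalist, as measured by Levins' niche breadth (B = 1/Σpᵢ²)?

Convert percentages to proportions (divide by 100).
Σp_4ᵢ² = 0.12² + 0.02² + 0.02² + 0.02² + 0.82² = 0.0144 + 0.0004 + 0.0004 + 0.0004 + 0.6724 = 0.6880
B_4 = 1 / 0.6880 = 1.4535
Σp_2ᵢ² = 0.34² + 0.18² + 0.41² + 0.05² + 0.02² = 0.1156 + 0.0324 + 0.1681 + 0.0025 + 0.0004 = 0.3190
B_2 = 1 / 0.3190 = 3.1348
Σp_1ᵢ² = 0.05² + 0.02² + 0.14² + 0.31² + 0.48² = 0.0025 + 0.0004 + 0.0196 + 0.0961 + 0.2304 = 0.3490
B_1 = 1 / 0.3490 = 2.8653
Highest B → broadest niche (most generalist): species 2 (B = 3.13).

species 2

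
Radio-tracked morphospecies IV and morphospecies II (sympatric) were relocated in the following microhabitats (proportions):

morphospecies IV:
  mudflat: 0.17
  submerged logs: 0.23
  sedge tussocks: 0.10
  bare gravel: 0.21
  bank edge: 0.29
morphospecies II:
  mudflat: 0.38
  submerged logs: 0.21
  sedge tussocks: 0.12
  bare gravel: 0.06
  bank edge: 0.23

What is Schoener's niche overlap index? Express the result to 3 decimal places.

0.770

Σ|p₁ᵢ − p₂ᵢ| = 0.21 + 0.02 + 0.02 + 0.15 + 0.06 = 0.46
D = 1 − ½ × 0.46 = 1 − 0.230 = 0.77000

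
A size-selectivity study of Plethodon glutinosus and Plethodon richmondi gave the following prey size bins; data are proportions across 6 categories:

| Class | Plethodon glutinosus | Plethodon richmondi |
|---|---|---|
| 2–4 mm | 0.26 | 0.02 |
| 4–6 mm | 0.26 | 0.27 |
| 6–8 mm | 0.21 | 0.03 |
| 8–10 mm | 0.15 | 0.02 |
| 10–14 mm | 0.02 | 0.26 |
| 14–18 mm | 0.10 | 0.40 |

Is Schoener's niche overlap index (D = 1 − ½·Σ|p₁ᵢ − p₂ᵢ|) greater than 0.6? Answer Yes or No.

No

Σ|p₁ᵢ − p₂ᵢ| = 0.24 + 0.01 + 0.18 + 0.13 + 0.24 + 0.30 = 1.10
D = 1 − ½ × 1.10 = 1 − 0.550 = 0.4500
D = 0.4500 < 0.6 → No.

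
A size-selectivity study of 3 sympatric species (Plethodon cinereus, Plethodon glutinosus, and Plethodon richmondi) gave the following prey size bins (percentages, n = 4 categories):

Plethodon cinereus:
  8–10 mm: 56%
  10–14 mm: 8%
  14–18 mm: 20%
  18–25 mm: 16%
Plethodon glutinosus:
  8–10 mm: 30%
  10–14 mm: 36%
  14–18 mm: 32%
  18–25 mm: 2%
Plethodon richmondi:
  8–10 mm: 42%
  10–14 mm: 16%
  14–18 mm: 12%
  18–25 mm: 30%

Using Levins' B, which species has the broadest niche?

Plethodon richmondi

Convert percentages to proportions (divide by 100).
Σp_cineᵢ² = 0.56² + 0.08² + 0.20² + 0.16² = 0.3136 + 0.0064 + 0.0400 + 0.0256 = 0.3856
B_cine = 1 / 0.3856 = 2.5934
Σp_glutᵢ² = 0.30² + 0.36² + 0.32² + 0.02² = 0.0900 + 0.1296 + 0.1024 + 0.0004 = 0.3224
B_glut = 1 / 0.3224 = 3.1017
Σp_richᵢ² = 0.42² + 0.16² + 0.12² + 0.30² = 0.1764 + 0.0256 + 0.0144 + 0.0900 = 0.3064
B_rich = 1 / 0.3064 = 3.2637
Highest B → broadest niche (most generalist): Plethodon richmondi (B = 3.26).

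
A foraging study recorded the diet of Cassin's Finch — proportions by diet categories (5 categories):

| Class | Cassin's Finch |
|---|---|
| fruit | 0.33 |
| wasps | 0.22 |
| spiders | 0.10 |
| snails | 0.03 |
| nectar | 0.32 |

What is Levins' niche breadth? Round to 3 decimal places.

Σpᵢ² = 0.33² + 0.22² + 0.10² + 0.03² + 0.32² = 0.1089 + 0.0484 + 0.0100 + 0.0009 + 0.1024 = 0.2706
B = 1 / 0.2706 = 3.69549

3.695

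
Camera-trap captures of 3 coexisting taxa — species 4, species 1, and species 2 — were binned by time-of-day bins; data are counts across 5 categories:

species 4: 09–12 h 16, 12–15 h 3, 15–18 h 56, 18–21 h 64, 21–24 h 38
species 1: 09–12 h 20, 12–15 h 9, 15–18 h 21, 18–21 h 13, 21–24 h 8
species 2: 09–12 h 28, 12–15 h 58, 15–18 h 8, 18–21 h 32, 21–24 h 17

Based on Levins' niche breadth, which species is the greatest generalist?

Proportions for species 4 (n=177): 16/177=0.0904, 3/177=0.0169, 56/177=0.3164, 64/177=0.3616, 38/177=0.2147
Proportions for species 1 (n=71): 20/71=0.2817, 9/71=0.1268, 21/71=0.2958, 13/71=0.1831, 8/71=0.1127
Proportions for species 2 (n=143): 28/143=0.1958, 58/143=0.4056, 8/143=0.0559, 32/143=0.2238, 17/143=0.1189
Σp_4ᵢ² = 0.0904² + 0.0169² + 0.3164² + 0.3616² + 0.2147² = 0.008172 + 0.000286 + 0.100109 + 0.130755 + 0.046096 = 0.285418
B_4 = 1 / 0.285418 = 3.5036
Σp_1ᵢ² = 0.2817² + 0.1268² + 0.2958² + 0.1831² + 0.1127² = 0.079355 + 0.016078 + 0.087498 + 0.033526 + 0.012701 = 0.229158
B_1 = 1 / 0.229158 = 4.3638
Σp_2ᵢ² = 0.1958² + 0.4056² + 0.0559² + 0.2238² + 0.1189² = 0.038338 + 0.164511 + 0.003125 + 0.050086 + 0.014137 = 0.270197
B_2 = 1 / 0.270197 = 3.7010
Highest B → broadest niche (most generalist): species 1 (B = 4.36).

species 1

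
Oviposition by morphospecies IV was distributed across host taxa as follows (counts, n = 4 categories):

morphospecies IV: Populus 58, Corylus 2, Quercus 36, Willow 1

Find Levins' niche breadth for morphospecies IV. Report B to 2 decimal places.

Proportions for morphospecies IV (n=97): 58/97=0.5979, 2/97=0.0206, 36/97=0.3711, 1/97=0.0103
Σpᵢ² = 0.5979² + 0.0206² + 0.3711² + 0.0103² = 0.357484 + 0.000424 + 0.137715 + 0.000106 = 0.495729
B = 1 / 0.495729 = 2.0172

2.02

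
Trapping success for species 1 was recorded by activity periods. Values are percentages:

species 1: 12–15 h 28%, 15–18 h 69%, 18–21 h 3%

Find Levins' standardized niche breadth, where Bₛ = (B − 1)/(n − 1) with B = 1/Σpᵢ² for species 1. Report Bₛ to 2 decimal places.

0.40

Convert percentages to proportions (divide by 100).
Σpᵢ² = 0.28² + 0.69² + 0.03² = 0.0784 + 0.4761 + 0.0009 = 0.5554
B = 1 / 0.5554 = 1.8005
Bₛ = (B − 1)/(n − 1) = (1.8005 − 1)/(3 − 1) = 0.8005/2 = 0.4003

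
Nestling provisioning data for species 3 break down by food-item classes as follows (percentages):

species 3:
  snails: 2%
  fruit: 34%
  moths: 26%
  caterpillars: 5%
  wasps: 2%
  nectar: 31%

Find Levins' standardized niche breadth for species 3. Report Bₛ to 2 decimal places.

Convert percentages to proportions (divide by 100).
Σpᵢ² = 0.02² + 0.34² + 0.26² + 0.05² + 0.02² + 0.31² = 0.0004 + 0.1156 + 0.0676 + 0.0025 + 0.0004 + 0.0961 = 0.2826
B = 1 / 0.2826 = 3.5386
Bₛ = (B − 1)/(n − 1) = (3.5386 − 1)/(6 − 1) = 2.5386/5 = 0.5077

0.51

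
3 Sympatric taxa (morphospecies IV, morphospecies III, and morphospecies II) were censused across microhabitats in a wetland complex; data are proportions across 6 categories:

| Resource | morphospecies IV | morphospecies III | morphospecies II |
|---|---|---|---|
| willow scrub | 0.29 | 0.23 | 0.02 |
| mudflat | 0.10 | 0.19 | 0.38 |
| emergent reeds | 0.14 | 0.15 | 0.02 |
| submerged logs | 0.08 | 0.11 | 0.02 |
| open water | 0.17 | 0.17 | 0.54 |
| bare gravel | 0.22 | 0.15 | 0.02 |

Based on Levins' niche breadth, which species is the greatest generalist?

Σp_IVᵢ² = 0.29² + 0.10² + 0.14² + 0.08² + 0.17² + 0.22² = 0.0841 + 0.0100 + 0.0196 + 0.0064 + 0.0289 + 0.0484 = 0.1974
B_IV = 1 / 0.1974 = 5.0659
Σp_IIIᵢ² = 0.23² + 0.19² + 0.15² + 0.11² + 0.17² + 0.15² = 0.0529 + 0.0361 + 0.0225 + 0.0121 + 0.0289 + 0.0225 = 0.1750
B_III = 1 / 0.1750 = 5.7143
Σp_IIᵢ² = 0.02² + 0.38² + 0.02² + 0.02² + 0.54² + 0.02² = 0.0004 + 0.1444 + 0.0004 + 0.0004 + 0.2916 + 0.0004 = 0.4376
B_II = 1 / 0.4376 = 2.2852
Highest B → broadest niche (most generalist): morphospecies III (B = 5.71).

morphospecies III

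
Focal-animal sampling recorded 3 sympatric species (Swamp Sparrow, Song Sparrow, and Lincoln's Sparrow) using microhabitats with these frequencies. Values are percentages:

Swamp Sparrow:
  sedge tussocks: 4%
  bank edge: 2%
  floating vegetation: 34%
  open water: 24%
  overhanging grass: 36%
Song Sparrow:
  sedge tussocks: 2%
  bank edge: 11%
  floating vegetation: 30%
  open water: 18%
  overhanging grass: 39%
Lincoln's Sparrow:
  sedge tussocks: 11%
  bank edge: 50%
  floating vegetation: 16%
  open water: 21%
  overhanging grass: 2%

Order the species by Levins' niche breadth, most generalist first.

Convert percentages to proportions (divide by 100).
Σp_Swamᵢ² = 0.04² + 0.02² + 0.34² + 0.24² + 0.36² = 0.0016 + 0.0004 + 0.1156 + 0.0576 + 0.1296 = 0.3048
B_Swam = 1 / 0.3048 = 3.2808
Σp_Songᵢ² = 0.02² + 0.11² + 0.30² + 0.18² + 0.39² = 0.0004 + 0.0121 + 0.0900 + 0.0324 + 0.1521 = 0.2870
B_Song = 1 / 0.2870 = 3.4843
Σp_Lincᵢ² = 0.11² + 0.50² + 0.16² + 0.21² + 0.02² = 0.0121 + 0.2500 + 0.0256 + 0.0441 + 0.0004 = 0.3322
B_Linc = 1 / 0.3322 = 3.0102
Ranking by B (broadest → narrowest): Song Sparrow (3.48) > Swamp Sparrow (3.28) > Lincoln's Sparrow (3.01)

Song Sparrow > Swamp Sparrow > Lincoln's Sparrow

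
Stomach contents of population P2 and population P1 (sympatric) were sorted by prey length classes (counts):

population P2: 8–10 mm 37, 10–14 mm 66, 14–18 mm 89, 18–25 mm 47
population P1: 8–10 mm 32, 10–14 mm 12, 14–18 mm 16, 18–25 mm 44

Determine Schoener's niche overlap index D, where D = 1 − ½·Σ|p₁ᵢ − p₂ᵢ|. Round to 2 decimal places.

Proportions for population P2 (n=239): 37/239=0.1548, 66/239=0.2762, 89/239=0.3724, 47/239=0.1967
Proportions for population P1 (n=104): 32/104=0.3077, 12/104=0.1154, 16/104=0.1538, 44/104=0.4231
Σ|p₁ᵢ − p₂ᵢ| = 0.1529 + 0.1608 + 0.2186 + 0.2264 = 0.7587
D = 1 − ½ × 0.7587 = 1 − 0.37935 = 0.62065

0.62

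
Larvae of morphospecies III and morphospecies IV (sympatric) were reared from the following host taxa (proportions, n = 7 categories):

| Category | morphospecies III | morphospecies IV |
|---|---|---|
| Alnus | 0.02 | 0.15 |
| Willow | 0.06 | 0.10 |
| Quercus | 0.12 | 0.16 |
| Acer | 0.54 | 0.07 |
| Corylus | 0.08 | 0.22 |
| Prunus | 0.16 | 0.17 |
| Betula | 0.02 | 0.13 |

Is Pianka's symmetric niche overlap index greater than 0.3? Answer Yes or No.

Σ p₁ᵢp₂ᵢ = 0.0030 + 0.0060 + 0.0192 + 0.0378 + 0.0176 + 0.0272 + 0.0026 = 0.1134
Σp_1ᵢ² = 0.02² + 0.06² + 0.12² + 0.54² + 0.08² + 0.16² + 0.02² = 0.0004 + 0.0036 + 0.0144 + 0.2916 + 0.0064 + 0.0256 + 0.0004 = 0.3424
Σp_2ᵢ² = 0.15² + 0.10² + 0.16² + 0.07² + 0.22² + 0.17² + 0.13² = 0.0225 + 0.0100 + 0.0256 + 0.0049 + 0.0484 + 0.0289 + 0.0169 = 0.1572
O = 0.1134 / √(0.3424 × 0.1572) = 0.1134 / 0.23200 = 0.4888
O = 0.4888 > 0.3 → Yes.

Yes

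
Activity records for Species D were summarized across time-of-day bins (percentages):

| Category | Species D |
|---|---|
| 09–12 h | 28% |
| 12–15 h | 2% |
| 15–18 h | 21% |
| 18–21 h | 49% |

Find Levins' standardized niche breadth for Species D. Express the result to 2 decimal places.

Convert percentages to proportions (divide by 100).
Σpᵢ² = 0.28² + 0.02² + 0.21² + 0.49² = 0.0784 + 0.0004 + 0.0441 + 0.2401 = 0.3630
B = 1 / 0.3630 = 2.7548
Bₛ = (B − 1)/(n − 1) = (2.7548 − 1)/(4 − 1) = 1.7548/3 = 0.5849

0.58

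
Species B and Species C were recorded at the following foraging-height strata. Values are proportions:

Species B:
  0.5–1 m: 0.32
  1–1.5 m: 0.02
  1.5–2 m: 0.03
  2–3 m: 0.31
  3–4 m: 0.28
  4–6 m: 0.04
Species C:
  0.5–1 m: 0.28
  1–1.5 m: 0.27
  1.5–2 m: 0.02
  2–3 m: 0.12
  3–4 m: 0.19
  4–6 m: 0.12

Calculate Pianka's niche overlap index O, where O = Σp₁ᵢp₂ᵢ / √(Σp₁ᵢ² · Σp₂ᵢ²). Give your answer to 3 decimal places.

Σ p₁ᵢp₂ᵢ = 0.0896 + 0.0054 + 0.0006 + 0.0372 + 0.0532 + 0.0048 = 0.1908
Σp_1ᵢ² = 0.32² + 0.02² + 0.03² + 0.31² + 0.28² + 0.04² = 0.1024 + 0.0004 + 0.0009 + 0.0961 + 0.0784 + 0.0016 = 0.2798
Σp_2ᵢ² = 0.28² + 0.27² + 0.02² + 0.12² + 0.19² + 0.12² = 0.0784 + 0.0729 + 0.0004 + 0.0144 + 0.0361 + 0.0144 = 0.2166
O = 0.1908 / √(0.2798 × 0.2166) = 0.1908 / 0.246180 = 0.77504

0.775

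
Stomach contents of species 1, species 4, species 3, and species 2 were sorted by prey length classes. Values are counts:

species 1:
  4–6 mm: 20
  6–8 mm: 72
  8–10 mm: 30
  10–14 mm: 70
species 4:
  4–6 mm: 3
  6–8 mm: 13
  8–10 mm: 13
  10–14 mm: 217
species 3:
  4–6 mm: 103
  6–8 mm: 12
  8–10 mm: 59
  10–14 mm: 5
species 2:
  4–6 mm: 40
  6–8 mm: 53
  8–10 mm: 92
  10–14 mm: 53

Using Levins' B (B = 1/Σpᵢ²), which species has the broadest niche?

Proportions for species 1 (n=192): 20/192=0.1042, 72/192=0.3750, 30/192=0.1563, 70/192=0.3646
Proportions for species 4 (n=246): 3/246=0.0122, 13/246=0.0528, 13/246=0.0528, 217/246=0.8821
Proportions for species 3 (n=179): 103/179=0.5754, 12/179=0.0670, 59/179=0.3296, 5/179=0.0279
Proportions for species 2 (n=238): 40/238=0.1681, 53/238=0.2227, 92/238=0.3866, 53/238=0.2227
Σp_1ᵢ² = 0.1042² + 0.3750² + 0.1563² + 0.3646² = 0.010858 + 0.140625 + 0.024430 + 0.132933 = 0.308846
B_1 = 1 / 0.308846 = 3.2379
Σp_4ᵢ² = 0.0122² + 0.0528² + 0.0528² + 0.8821² = 0.000149 + 0.002788 + 0.002788 + 0.778100 = 0.783825
B_4 = 1 / 0.783825 = 1.2758
Σp_3ᵢ² = 0.5754² + 0.0670² + 0.3296² + 0.0279² = 0.331085 + 0.004489 + 0.108636 + 0.000778 = 0.444988
B_3 = 1 / 0.444988 = 2.2473
Σp_2ᵢ² = 0.1681² + 0.2227² + 0.3866² + 0.2227² = 0.028258 + 0.049595 + 0.149460 + 0.049595 = 0.276908
B_2 = 1 / 0.276908 = 3.6113
Highest B → broadest niche (most generalist): species 2 (B = 3.61).

species 2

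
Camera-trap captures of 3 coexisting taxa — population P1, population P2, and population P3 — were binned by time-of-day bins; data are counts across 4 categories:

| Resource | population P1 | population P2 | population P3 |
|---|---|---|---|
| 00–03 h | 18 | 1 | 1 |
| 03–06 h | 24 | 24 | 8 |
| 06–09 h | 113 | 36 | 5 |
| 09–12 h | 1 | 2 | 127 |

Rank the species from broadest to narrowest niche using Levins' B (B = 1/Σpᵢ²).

Proportions for population P1 (n=156): 18/156=0.1154, 24/156=0.1538, 113/156=0.7244, 1/156=0.0064
Proportions for population P2 (n=63): 1/63=0.0159, 24/63=0.3810, 36/63=0.5714, 2/63=0.0317
Proportions for population P3 (n=141): 1/141=0.0071, 8/141=0.0567, 5/141=0.0355, 127/141=0.9007
Σp_P1ᵢ² = 0.1154² + 0.1538² + 0.7244² + 0.0064² = 0.013317 + 0.023654 + 0.524755 + 0.000041 = 0.561767
B_P1 = 1 / 0.561767 = 1.7801
Σp_P2ᵢ² = 0.0159² + 0.3810² + 0.5714² + 0.0317² = 0.000253 + 0.145161 + 0.326498 + 0.001005 = 0.472917
B_P2 = 1 / 0.472917 = 2.1145
Σp_P3ᵢ² = 0.0071² + 0.0567² + 0.0355² + 0.9007² = 0.000050 + 0.003215 + 0.001260 + 0.811260 = 0.815785
B_P3 = 1 / 0.815785 = 1.2258
Ranking by B (broadest → narrowest): population P2 (2.11) > population P1 (1.78) > population P3 (1.23)

population P2 > population P1 > population P3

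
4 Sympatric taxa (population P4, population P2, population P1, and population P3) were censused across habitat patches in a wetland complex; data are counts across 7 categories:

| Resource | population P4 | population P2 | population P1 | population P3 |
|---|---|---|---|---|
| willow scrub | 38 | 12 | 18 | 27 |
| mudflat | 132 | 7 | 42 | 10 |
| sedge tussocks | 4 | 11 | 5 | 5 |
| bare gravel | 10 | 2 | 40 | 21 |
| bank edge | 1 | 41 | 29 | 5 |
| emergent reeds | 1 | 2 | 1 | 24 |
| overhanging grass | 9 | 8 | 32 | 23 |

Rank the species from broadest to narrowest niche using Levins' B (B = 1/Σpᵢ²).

population P3 > population P1 > population P2 > population P4

Proportions for population P4 (n=195): 38/195=0.1949, 132/195=0.6769, 4/195=0.0205, 10/195=0.0513, 1/195=0.0051, 1/195=0.0051, 9/195=0.0462
Proportions for population P2 (n=83): 12/83=0.1446, 7/83=0.0843, 11/83=0.1325, 2/83=0.0241, 41/83=0.4940, 2/83=0.0241, 8/83=0.0964
Proportions for population P1 (n=167): 18/167=0.1078, 42/167=0.2515, 5/167=0.0299, 40/167=0.2395, 29/167=0.1737, 1/167=0.0060, 32/167=0.1916
Proportions for population P3 (n=115): 27/115=0.2348, 10/115=0.0870, 5/115=0.0435, 21/115=0.1826, 5/115=0.0435, 24/115=0.2087, 23/115=0.2000
Σp_P4ᵢ² = 0.1949² + 0.6769² + 0.0205² + 0.0513² + 0.0051² + 0.0051² + 0.0462² = 0.037986 + 0.458194 + 0.000420 + 0.002632 + 0.000026 + 0.000026 + 0.002134 = 0.501418
B_P4 = 1 / 0.501418 = 1.9943
Σp_P2ᵢ² = 0.1446² + 0.0843² + 0.1325² + 0.0241² + 0.4940² + 0.0241² + 0.0964² = 0.020909 + 0.007106 + 0.017556 + 0.000581 + 0.244036 + 0.000581 + 0.009293 = 0.300062
B_P2 = 1 / 0.300062 = 3.3326
Σp_P1ᵢ² = 0.1078² + 0.2515² + 0.0299² + 0.2395² + 0.1737² + 0.0060² + 0.1916² = 0.011621 + 0.063252 + 0.000894 + 0.057360 + 0.030172 + 0.000036 + 0.036711 = 0.200046
B_P1 = 1 / 0.200046 = 4.9989
Σp_P3ᵢ² = 0.2348² + 0.0870² + 0.0435² + 0.1826² + 0.0435² + 0.2087² + 0.2000² = 0.055131 + 0.007569 + 0.001892 + 0.033343 + 0.001892 + 0.043556 + 0.040000 = 0.183383
B_P3 = 1 / 0.183383 = 5.4531
Ranking by B (broadest → narrowest): population P3 (5.45) > population P1 (5.00) > population P2 (3.33) > population P4 (1.99)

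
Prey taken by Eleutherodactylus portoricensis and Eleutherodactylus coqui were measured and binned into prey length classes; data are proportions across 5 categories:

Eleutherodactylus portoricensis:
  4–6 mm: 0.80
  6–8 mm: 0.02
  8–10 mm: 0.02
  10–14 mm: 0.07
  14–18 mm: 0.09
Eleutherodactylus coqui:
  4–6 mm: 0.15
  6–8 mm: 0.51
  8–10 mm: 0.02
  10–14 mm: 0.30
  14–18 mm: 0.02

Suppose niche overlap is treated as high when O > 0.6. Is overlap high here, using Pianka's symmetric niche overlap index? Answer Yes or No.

Σ p₁ᵢp₂ᵢ = 0.1200 + 0.0102 + 0.0004 + 0.0210 + 0.0018 = 0.1534
Σp_1ᵢ² = 0.80² + 0.02² + 0.02² + 0.07² + 0.09² = 0.6400 + 0.0004 + 0.0004 + 0.0049 + 0.0081 = 0.6538
Σp_2ᵢ² = 0.15² + 0.51² + 0.02² + 0.30² + 0.02² = 0.0225 + 0.2601 + 0.0004 + 0.0900 + 0.0004 = 0.3734
O = 0.1534 / √(0.6538 × 0.3734) = 0.1534 / 0.49409 = 0.3105
O = 0.3105 < 0.6 → No.

No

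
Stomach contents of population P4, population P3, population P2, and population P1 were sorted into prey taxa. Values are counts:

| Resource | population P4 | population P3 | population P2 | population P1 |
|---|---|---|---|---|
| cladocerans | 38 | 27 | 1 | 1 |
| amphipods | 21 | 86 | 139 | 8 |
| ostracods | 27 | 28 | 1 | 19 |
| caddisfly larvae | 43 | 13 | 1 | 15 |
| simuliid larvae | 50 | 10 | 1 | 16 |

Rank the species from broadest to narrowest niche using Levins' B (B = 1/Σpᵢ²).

Proportions for population P4 (n=179): 38/179=0.2123, 21/179=0.1173, 27/179=0.1508, 43/179=0.2402, 50/179=0.2793
Proportions for population P3 (n=164): 27/164=0.1646, 86/164=0.5244, 28/164=0.1707, 13/164=0.0793, 10/164=0.0610
Proportions for population P2 (n=143): 1/143=0.0070, 139/143=0.9720, 1/143=0.0070, 1/143=0.0070, 1/143=0.0070
Proportions for population P1 (n=59): 1/59=0.0169, 8/59=0.1356, 19/59=0.3220, 15/59=0.2542, 16/59=0.2712
Σp_P4ᵢ² = 0.2123² + 0.1173² + 0.1508² + 0.2402² + 0.2793² = 0.045071 + 0.013759 + 0.022741 + 0.057696 + 0.078008 = 0.217275
B_P4 = 1 / 0.217275 = 4.6025
Σp_P3ᵢ² = 0.1646² + 0.5244² + 0.1707² + 0.0793² + 0.0610² = 0.027093 + 0.274995 + 0.029138 + 0.006288 + 0.003721 = 0.341235
B_P3 = 1 / 0.341235 = 2.9305
Σp_P2ᵢ² = 0.0070² + 0.9720² + 0.0070² + 0.0070² + 0.0070² = 0.000049 + 0.944784 + 0.000049 + 0.000049 + 0.000049 = 0.944980
B_P2 = 1 / 0.944980 = 1.0582
Σp_P1ᵢ² = 0.0169² + 0.1356² + 0.3220² + 0.2542² + 0.2712² = 0.000286 + 0.018387 + 0.103684 + 0.064618 + 0.073549 = 0.260524
B_P1 = 1 / 0.260524 = 3.8384
Ranking by B (broadest → narrowest): population P4 (4.60) > population P1 (3.84) > population P3 (2.93) > population P2 (1.06)

population P4 > population P1 > population P3 > population P2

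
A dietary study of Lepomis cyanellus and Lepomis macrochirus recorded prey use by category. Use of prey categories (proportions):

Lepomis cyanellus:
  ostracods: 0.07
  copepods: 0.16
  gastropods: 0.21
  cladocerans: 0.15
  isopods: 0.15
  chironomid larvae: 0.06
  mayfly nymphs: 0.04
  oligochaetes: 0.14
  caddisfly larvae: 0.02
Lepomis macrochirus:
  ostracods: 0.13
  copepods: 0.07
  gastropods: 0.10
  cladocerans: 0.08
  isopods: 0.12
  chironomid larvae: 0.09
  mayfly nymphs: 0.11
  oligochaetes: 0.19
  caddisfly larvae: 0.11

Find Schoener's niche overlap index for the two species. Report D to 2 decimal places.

0.70

Σ|p₁ᵢ − p₂ᵢ| = 0.06 + 0.09 + 0.11 + 0.07 + 0.03 + 0.03 + 0.07 + 0.05 + 0.09 = 0.60
D = 1 − ½ × 0.60 = 1 − 0.300 = 0.7000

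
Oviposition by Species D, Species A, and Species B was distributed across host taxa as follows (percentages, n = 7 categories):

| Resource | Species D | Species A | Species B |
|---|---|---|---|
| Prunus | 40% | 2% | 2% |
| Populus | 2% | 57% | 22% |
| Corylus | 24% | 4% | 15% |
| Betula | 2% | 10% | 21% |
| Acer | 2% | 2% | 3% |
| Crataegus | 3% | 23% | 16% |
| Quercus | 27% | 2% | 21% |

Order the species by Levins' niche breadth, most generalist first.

Species B > Species D > Species A

Convert percentages to proportions (divide by 100).
Σp_Dᵢ² = 0.40² + 0.02² + 0.24² + 0.02² + 0.02² + 0.03² + 0.27² = 0.1600 + 0.0004 + 0.0576 + 0.0004 + 0.0004 + 0.0009 + 0.0729 = 0.2926
B_D = 1 / 0.2926 = 3.4176
Σp_Aᵢ² = 0.02² + 0.57² + 0.04² + 0.10² + 0.02² + 0.23² + 0.02² = 0.0004 + 0.3249 + 0.0016 + 0.0100 + 0.0004 + 0.0529 + 0.0004 = 0.3906
B_A = 1 / 0.3906 = 2.5602
Σp_Bᵢ² = 0.02² + 0.22² + 0.15² + 0.21² + 0.03² + 0.16² + 0.21² = 0.0004 + 0.0484 + 0.0225 + 0.0441 + 0.0009 + 0.0256 + 0.0441 = 0.1860
B_B = 1 / 0.1860 = 5.3763
Ranking by B (broadest → narrowest): Species B (5.38) > Species D (3.42) > Species A (2.56)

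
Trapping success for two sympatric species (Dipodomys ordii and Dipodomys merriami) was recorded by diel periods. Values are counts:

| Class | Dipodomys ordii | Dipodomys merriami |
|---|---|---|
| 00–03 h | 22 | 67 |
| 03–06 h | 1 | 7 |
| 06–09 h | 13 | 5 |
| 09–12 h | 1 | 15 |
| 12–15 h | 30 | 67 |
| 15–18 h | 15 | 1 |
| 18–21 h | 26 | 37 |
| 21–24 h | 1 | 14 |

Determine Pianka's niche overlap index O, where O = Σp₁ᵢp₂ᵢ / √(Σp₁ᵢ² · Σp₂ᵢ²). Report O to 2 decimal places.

Proportions for Dipodomys ordii (n=109): 22/109=0.2018, 1/109=0.0092, 13/109=0.1193, 1/109=0.0092, 30/109=0.2752, 15/109=0.1376, 26/109=0.2385, 1/109=0.0092
Proportions for Dipodomys merriami (n=213): 67/213=0.3146, 7/213=0.0329, 5/213=0.0235, 15/213=0.0704, 67/213=0.3146, 1/213=0.0047, 37/213=0.1737, 14/213=0.0657
Σ p₁ᵢp₂ᵢ = 0.063486 + 0.000303 + 0.002804 + 0.000648 + 0.086578 + 0.000647 + 0.041427 + 0.000604 = 0.196497
Σp_1ᵢ² = 0.2018² + 0.0092² + 0.1193² + 0.0092² + 0.2752² + 0.1376² + 0.2385² + 0.0092² = 0.040723 + 0.000085 + 0.014232 + 0.000085 + 0.075735 + 0.018934 + 0.056882 + 0.000085 = 0.206761
Σp_2ᵢ² = 0.3146² + 0.0329² + 0.0235² + 0.0704² + 0.3146² + 0.0047² + 0.1737² + 0.0657² = 0.098973 + 0.001082 + 0.000552 + 0.004956 + 0.098973 + 0.000022 + 0.030172 + 0.004316 = 0.239046
O = 0.196497 / √(0.206761 × 0.239046) = 0.196497 / 0.2223182 = 0.8839

0.88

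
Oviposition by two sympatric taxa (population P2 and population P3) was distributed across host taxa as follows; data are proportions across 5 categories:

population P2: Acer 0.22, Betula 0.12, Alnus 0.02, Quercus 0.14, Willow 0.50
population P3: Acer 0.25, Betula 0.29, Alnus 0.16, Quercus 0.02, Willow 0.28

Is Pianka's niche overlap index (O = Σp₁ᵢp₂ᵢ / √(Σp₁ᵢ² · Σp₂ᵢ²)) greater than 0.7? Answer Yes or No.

Σ p₁ᵢp₂ᵢ = 0.0550 + 0.0348 + 0.0032 + 0.0028 + 0.1400 = 0.2358
Σp_1ᵢ² = 0.22² + 0.12² + 0.02² + 0.14² + 0.50² = 0.0484 + 0.0144 + 0.0004 + 0.0196 + 0.2500 = 0.3328
Σp_2ᵢ² = 0.25² + 0.29² + 0.16² + 0.02² + 0.28² = 0.0625 + 0.0841 + 0.0256 + 0.0004 + 0.0784 = 0.2510
O = 0.2358 / √(0.3328 × 0.2510) = 0.2358 / 0.28902 = 0.8159
O = 0.8159 > 0.7 → Yes.

Yes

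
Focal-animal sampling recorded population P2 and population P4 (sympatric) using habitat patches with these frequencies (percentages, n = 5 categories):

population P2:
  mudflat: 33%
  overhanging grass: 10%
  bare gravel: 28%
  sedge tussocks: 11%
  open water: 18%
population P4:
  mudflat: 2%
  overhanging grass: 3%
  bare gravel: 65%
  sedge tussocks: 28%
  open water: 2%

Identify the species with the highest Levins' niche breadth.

Convert percentages to proportions (divide by 100).
Σp_P2ᵢ² = 0.33² + 0.10² + 0.28² + 0.11² + 0.18² = 0.1089 + 0.0100 + 0.0784 + 0.0121 + 0.0324 = 0.2418
B_P2 = 1 / 0.2418 = 4.1356
Σp_P4ᵢ² = 0.02² + 0.03² + 0.65² + 0.28² + 0.02² = 0.0004 + 0.0009 + 0.4225 + 0.0784 + 0.0004 = 0.5026
B_P4 = 1 / 0.5026 = 1.9897
Highest B → broadest niche (most generalist): population P2 (B = 4.14).

population P2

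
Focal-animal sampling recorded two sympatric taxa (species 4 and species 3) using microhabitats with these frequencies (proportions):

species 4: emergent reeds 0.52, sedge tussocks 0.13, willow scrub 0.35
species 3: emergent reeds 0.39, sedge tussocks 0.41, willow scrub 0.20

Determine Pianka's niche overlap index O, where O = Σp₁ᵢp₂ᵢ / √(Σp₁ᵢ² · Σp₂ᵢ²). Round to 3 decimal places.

Σ p₁ᵢp₂ᵢ = 0.2028 + 0.0533 + 0.0700 = 0.3261
Σp_1ᵢ² = 0.52² + 0.13² + 0.35² = 0.2704 + 0.0169 + 0.1225 = 0.4098
Σp_2ᵢ² = 0.39² + 0.41² + 0.20² = 0.1521 + 0.1681 + 0.0400 = 0.3602
O = 0.3261 / √(0.4098 × 0.3602) = 0.3261 / 0.384200 = 0.84878

0.849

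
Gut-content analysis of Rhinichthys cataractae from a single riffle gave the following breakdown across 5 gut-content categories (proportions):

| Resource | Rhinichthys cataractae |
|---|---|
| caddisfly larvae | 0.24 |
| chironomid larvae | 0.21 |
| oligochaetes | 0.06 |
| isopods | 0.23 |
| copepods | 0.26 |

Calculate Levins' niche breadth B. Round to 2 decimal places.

4.43

Σpᵢ² = 0.24² + 0.21² + 0.06² + 0.23² + 0.26² = 0.0576 + 0.0441 + 0.0036 + 0.0529 + 0.0676 = 0.2258
B = 1 / 0.2258 = 4.4287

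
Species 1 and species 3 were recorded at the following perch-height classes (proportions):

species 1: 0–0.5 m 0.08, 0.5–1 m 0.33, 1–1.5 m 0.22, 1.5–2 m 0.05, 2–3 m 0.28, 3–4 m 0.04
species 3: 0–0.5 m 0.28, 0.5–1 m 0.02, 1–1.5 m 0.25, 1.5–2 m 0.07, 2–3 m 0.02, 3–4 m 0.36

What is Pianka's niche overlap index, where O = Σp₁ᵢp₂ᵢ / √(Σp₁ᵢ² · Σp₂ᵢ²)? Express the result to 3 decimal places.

0.412

Σ p₁ᵢp₂ᵢ = 0.0224 + 0.0066 + 0.0550 + 0.0035 + 0.0056 + 0.0144 = 0.1075
Σp_1ᵢ² = 0.08² + 0.33² + 0.22² + 0.05² + 0.28² + 0.04² = 0.0064 + 0.1089 + 0.0484 + 0.0025 + 0.0784 + 0.0016 = 0.2462
Σp_2ᵢ² = 0.28² + 0.02² + 0.25² + 0.07² + 0.02² + 0.36² = 0.0784 + 0.0004 + 0.0625 + 0.0049 + 0.0004 + 0.1296 = 0.2762
O = 0.1075 / √(0.2462 × 0.2762) = 0.1075 / 0.260769 = 0.41224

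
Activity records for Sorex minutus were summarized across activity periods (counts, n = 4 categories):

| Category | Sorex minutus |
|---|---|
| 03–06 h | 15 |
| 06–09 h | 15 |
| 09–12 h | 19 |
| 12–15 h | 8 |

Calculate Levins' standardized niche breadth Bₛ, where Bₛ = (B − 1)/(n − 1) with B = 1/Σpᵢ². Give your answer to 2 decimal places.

Proportions for Sorex minutus (n=57): 15/57=0.2632, 15/57=0.2632, 19/57=0.3333, 8/57=0.1404
Σpᵢ² = 0.2632² + 0.2632² + 0.3333² + 0.1404² = 0.069274 + 0.069274 + 0.111089 + 0.019712 = 0.269349
B = 1 / 0.269349 = 3.7127
Bₛ = (B − 1)/(n − 1) = (3.7127 − 1)/(4 − 1) = 2.7127/3 = 0.9042

0.90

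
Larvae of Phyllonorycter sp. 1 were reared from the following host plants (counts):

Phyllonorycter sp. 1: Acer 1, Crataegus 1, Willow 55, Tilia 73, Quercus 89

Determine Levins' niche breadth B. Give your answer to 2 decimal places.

Proportions for Phyllonorycter sp. 1 (n=219): 1/219=0.0046, 1/219=0.0046, 55/219=0.2511, 73/219=0.3333, 89/219=0.4064
Σpᵢ² = 0.0046² + 0.0046² + 0.2511² + 0.3333² + 0.4064² = 0.000021 + 0.000021 + 0.063051 + 0.111089 + 0.165161 = 0.339343
B = 1 / 0.339343 = 2.9469

2.95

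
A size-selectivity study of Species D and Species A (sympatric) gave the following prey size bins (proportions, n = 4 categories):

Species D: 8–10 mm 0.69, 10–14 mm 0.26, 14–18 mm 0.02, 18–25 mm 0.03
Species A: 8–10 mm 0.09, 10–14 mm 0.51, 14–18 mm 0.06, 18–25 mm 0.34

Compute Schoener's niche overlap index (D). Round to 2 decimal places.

0.40

Σ|p₁ᵢ − p₂ᵢ| = 0.60 + 0.25 + 0.04 + 0.31 = 1.20
D = 1 − ½ × 1.20 = 1 − 0.600 = 0.4000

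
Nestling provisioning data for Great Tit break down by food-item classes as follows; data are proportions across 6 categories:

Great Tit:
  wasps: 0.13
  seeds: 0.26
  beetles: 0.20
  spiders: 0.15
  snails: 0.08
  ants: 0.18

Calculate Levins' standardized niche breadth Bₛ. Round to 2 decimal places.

Σpᵢ² = 0.13² + 0.26² + 0.20² + 0.15² + 0.08² + 0.18² = 0.0169 + 0.0676 + 0.0400 + 0.0225 + 0.0064 + 0.0324 = 0.1858
B = 1 / 0.1858 = 5.3821
Bₛ = (B − 1)/(n − 1) = (5.3821 − 1)/(6 − 1) = 4.3821/5 = 0.8764

0.88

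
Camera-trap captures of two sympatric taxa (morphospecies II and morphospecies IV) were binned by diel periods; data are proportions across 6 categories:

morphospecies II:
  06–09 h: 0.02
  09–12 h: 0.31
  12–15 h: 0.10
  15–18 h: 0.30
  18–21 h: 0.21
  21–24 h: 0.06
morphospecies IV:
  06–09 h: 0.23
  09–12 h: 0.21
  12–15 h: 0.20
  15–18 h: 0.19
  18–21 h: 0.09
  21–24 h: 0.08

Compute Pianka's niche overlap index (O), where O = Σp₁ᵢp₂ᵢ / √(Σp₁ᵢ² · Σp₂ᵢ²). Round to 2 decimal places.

Σ p₁ᵢp₂ᵢ = 0.0046 + 0.0651 + 0.0200 + 0.0570 + 0.0189 + 0.0048 = 0.1704
Σp_1ᵢ² = 0.02² + 0.31² + 0.10² + 0.30² + 0.21² + 0.06² = 0.0004 + 0.0961 + 0.0100 + 0.0900 + 0.0441 + 0.0036 = 0.2442
Σp_2ᵢ² = 0.23² + 0.21² + 0.20² + 0.19² + 0.09² + 0.08² = 0.0529 + 0.0441 + 0.0400 + 0.0361 + 0.0081 + 0.0064 = 0.1876
O = 0.1704 / √(0.2442 × 0.1876) = 0.1704 / 0.21404 = 0.7961

0.80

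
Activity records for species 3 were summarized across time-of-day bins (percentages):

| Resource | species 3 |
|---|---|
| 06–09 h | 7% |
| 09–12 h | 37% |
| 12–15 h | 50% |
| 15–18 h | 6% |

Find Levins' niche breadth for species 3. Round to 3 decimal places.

Convert percentages to proportions (divide by 100).
Σpᵢ² = 0.07² + 0.37² + 0.50² + 0.06² = 0.0049 + 0.1369 + 0.2500 + 0.0036 = 0.3954
B = 1 / 0.3954 = 2.52908

2.529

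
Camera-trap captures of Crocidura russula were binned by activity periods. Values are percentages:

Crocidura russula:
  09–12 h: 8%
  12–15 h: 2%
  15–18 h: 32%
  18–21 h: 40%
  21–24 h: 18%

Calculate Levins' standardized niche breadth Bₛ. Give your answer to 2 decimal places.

0.58

Convert percentages to proportions (divide by 100).
Σpᵢ² = 0.08² + 0.02² + 0.32² + 0.40² + 0.18² = 0.0064 + 0.0004 + 0.1024 + 0.1600 + 0.0324 = 0.3016
B = 1 / 0.3016 = 3.3156
Bₛ = (B − 1)/(n − 1) = (3.3156 − 1)/(5 − 1) = 2.3156/4 = 0.5789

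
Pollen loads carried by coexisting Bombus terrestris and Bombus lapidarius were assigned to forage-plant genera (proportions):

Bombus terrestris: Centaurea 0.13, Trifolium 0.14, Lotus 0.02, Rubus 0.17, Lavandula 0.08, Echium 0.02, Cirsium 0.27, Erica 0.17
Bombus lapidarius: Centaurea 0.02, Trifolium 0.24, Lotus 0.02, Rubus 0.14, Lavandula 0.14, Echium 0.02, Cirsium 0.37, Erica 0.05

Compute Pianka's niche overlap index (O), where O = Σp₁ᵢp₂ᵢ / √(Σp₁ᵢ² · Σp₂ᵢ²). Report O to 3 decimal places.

Σ p₁ᵢp₂ᵢ = 0.0026 + 0.0336 + 0.0004 + 0.0238 + 0.0112 + 0.0004 + 0.0999 + 0.0085 = 0.1804
Σp_1ᵢ² = 0.13² + 0.14² + 0.02² + 0.17² + 0.08² + 0.02² + 0.27² + 0.17² = 0.0169 + 0.0196 + 0.0004 + 0.0289 + 0.0064 + 0.0004 + 0.0729 + 0.0289 = 0.1744
Σp_2ᵢ² = 0.02² + 0.24² + 0.02² + 0.14² + 0.14² + 0.02² + 0.37² + 0.05² = 0.0004 + 0.0576 + 0.0004 + 0.0196 + 0.0196 + 0.0004 + 0.1369 + 0.0025 = 0.2374
O = 0.1804 / √(0.1744 × 0.2374) = 0.1804 / 0.203476 = 0.88659

0.887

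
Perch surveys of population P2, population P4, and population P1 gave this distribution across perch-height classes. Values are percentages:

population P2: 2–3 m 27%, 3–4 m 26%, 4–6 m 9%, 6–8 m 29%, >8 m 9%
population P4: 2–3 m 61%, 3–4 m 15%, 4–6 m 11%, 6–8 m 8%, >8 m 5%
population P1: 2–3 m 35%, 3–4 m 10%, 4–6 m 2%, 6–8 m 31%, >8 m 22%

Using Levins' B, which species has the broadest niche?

population P2

Convert percentages to proportions (divide by 100).
Σp_P2ᵢ² = 0.27² + 0.26² + 0.09² + 0.29² + 0.09² = 0.0729 + 0.0676 + 0.0081 + 0.0841 + 0.0081 = 0.2408
B_P2 = 1 / 0.2408 = 4.1528
Σp_P4ᵢ² = 0.61² + 0.15² + 0.11² + 0.08² + 0.05² = 0.3721 + 0.0225 + 0.0121 + 0.0064 + 0.0025 = 0.4156
B_P4 = 1 / 0.4156 = 2.4062
Σp_P1ᵢ² = 0.35² + 0.10² + 0.02² + 0.31² + 0.22² = 0.1225 + 0.0100 + 0.0004 + 0.0961 + 0.0484 = 0.2774
B_P1 = 1 / 0.2774 = 3.6049
Highest B → broadest niche (most generalist): population P2 (B = 4.15).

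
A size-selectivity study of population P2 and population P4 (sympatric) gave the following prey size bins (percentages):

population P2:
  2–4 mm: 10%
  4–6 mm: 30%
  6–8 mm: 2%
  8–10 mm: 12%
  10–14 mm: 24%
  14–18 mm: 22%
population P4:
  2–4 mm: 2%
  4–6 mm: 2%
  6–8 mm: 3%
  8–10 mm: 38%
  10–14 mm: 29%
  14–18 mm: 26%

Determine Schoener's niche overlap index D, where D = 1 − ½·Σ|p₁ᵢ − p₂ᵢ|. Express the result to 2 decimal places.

Convert percentages to proportions (divide by 100).
Σ|p₁ᵢ − p₂ᵢ| = 0.08 + 0.28 + 0.01 + 0.26 + 0.05 + 0.04 = 0.72
D = 1 − ½ × 0.72 = 1 − 0.360 = 0.6400

0.64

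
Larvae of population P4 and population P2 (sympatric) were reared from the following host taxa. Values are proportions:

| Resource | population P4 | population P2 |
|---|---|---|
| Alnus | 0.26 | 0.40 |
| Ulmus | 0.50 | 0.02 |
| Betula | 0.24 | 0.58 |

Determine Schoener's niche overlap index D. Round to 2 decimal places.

0.52

Σ|p₁ᵢ − p₂ᵢ| = 0.14 + 0.48 + 0.34 = 0.96
D = 1 − ½ × 0.96 = 1 − 0.480 = 0.5200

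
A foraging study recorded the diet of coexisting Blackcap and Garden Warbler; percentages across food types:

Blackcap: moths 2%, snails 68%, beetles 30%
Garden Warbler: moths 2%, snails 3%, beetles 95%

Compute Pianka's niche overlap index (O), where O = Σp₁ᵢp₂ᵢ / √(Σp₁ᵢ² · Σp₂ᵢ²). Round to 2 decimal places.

Convert percentages to proportions (divide by 100).
Σ p₁ᵢp₂ᵢ = 0.0004 + 0.0204 + 0.2850 = 0.3058
Σp_1ᵢ² = 0.02² + 0.68² + 0.30² = 0.0004 + 0.4624 + 0.0900 = 0.5528
Σp_2ᵢ² = 0.02² + 0.03² + 0.95² = 0.0004 + 0.0009 + 0.9025 = 0.9038
O = 0.3058 / √(0.5528 × 0.9038) = 0.3058 / 0.70684 = 0.4326

0.43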